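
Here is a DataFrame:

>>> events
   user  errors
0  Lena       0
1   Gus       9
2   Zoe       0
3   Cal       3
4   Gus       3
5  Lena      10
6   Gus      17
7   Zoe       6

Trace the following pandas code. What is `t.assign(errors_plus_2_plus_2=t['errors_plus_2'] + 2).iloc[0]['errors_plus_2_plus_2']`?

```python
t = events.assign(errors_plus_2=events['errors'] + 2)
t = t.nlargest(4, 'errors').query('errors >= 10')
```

21

add column errors_plus_2 = events['errors'] + 2:
   user  errors  errors_plus_2
0  Lena       0              2
1   Gus       9             11
2   Zoe       0              2
3   Cal       3              5
4   Gus       3              5
5  Lena      10             12
6   Gus      17             19
7   Zoe       6              8
take 4 rows with largest errors:
   user  errors  errors_plus_2
6   Gus      17             19
5  Lena      10             12
1   Gus       9             11
7   Zoe       6              8
filter rows where errors >= 10:
   user  errors  errors_plus_2
6   Gus      17             19
5  Lena      10             12
add column errors_plus_2_plus_2 = t['errors_plus_2'] + 2:
   user  errors  errors_plus_2  errors_plus_2_plus_2
6   Gus      17             19                    21
5  Lena      10             12                    14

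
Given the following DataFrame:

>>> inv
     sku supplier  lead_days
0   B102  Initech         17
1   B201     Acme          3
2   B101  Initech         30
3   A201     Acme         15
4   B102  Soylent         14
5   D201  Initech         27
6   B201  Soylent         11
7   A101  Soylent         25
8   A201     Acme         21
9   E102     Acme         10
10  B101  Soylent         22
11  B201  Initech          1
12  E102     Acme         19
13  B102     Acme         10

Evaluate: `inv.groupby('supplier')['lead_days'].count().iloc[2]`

group by supplier, count of lead_days:
supplier
Acme       6
Initech    4
Soylent    4
Name: lead_days, dtype: int64

4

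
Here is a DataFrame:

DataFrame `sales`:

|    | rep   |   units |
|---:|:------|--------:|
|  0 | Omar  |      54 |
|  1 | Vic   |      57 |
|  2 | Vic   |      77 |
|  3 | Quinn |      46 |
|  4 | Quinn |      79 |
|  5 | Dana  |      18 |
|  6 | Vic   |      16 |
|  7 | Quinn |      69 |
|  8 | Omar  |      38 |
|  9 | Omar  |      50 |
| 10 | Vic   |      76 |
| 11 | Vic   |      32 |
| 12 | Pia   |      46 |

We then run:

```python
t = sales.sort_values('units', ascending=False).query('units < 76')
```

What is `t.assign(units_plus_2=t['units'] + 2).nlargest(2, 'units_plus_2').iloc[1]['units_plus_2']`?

59

sort by units descending:
      rep  units
4   Quinn     79
2     Vic     77
10    Vic     76
7   Quinn     69
1     Vic     57
0    Omar     54
9    Omar     50
3   Quinn     46
12    Pia     46
8    Omar     38
11    Vic     32
5    Dana     18
6     Vic     16
filter rows where units < 76:
      rep  units
7   Quinn     69
1     Vic     57
0    Omar     54
9    Omar     50
3   Quinn     46
12    Pia     46
8    Omar     38
11    Vic     32
5    Dana     18
6     Vic     16
add column units_plus_2 = t['units'] + 2:
      rep  units  units_plus_2
7   Quinn     69            71
1     Vic     57            59
0    Omar     54            56
9    Omar     50            52
3   Quinn     46            48
12    Pia     46            48
8    Omar     38            40
11    Vic     32            34
5    Dana     18            20
6     Vic     16            18
take 2 rows with largest units_plus_2:
     rep  units  units_plus_2
7  Quinn     69            71
1    Vic     57            59
Then the value at position 1, column 'units_plus_2': 59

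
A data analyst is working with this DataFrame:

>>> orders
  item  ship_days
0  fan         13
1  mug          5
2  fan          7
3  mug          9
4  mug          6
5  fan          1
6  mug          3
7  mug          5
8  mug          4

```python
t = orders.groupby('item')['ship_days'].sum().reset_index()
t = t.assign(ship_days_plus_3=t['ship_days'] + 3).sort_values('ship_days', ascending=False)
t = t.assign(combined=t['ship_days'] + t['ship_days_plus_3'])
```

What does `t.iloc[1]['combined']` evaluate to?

45

group by item, sum of ship_days:
item
fan    21
mug    32
Name: ship_days, dtype: int64
reset_index():
  item  ship_days
0  fan         21
1  mug         32
add column ship_days_plus_3 = t['ship_days'] + 3:
  item  ship_days  ship_days_plus_3
0  fan         21                24
1  mug         32                35
sort by ship_days descending:
  item  ship_days  ship_days_plus_3
1  mug         32                35
0  fan         21                24
add column combined = t['ship_days'] + t['ship_days_plus_3']:
  item  ship_days  ship_days_plus_3  combined
1  mug         32                35        67
0  fan         21                24        45
Finally, value at position 1, column 'combined' = 45.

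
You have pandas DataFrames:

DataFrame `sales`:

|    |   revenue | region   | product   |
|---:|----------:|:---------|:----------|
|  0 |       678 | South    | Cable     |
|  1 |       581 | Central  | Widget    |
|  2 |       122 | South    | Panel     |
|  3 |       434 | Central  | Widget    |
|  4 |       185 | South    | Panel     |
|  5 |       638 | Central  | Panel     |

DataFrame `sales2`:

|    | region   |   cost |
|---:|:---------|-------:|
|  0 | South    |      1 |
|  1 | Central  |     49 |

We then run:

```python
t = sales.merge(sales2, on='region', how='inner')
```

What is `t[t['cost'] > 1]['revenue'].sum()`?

1653

merge on 'region' (how='inner') → 6 rows:
   revenue   region product  cost
0      678    South   Cable     1
1      581  Central  Widget    49
2      122    South   Panel     1
3      434  Central  Widget    49
4      185    South   Panel     1
5      638  Central   Panel    49
filter rows where cost > 1:
   revenue   region product  cost
1      581  Central  Widget    49
3      434  Central  Widget    49
5      638  Central   Panel    49
Taking the sum of column 'revenue' gives 1653.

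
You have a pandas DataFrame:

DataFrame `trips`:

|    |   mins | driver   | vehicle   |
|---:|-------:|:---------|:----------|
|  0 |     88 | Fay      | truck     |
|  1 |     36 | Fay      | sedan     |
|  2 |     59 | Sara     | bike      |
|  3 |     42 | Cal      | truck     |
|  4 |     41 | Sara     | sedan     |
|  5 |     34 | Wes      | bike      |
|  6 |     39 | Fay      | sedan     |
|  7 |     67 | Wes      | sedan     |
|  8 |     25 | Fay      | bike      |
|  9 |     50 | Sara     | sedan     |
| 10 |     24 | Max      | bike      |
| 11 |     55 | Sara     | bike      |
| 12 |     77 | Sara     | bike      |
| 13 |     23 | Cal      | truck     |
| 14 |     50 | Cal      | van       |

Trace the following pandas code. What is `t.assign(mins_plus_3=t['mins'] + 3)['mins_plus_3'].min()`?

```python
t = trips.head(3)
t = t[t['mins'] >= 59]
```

take first 3 rows:
   mins driver vehicle
0    88    Fay   truck
1    36    Fay   sedan
2    59   Sara    bike
filter rows where mins >= 59:
   mins driver vehicle
0    88    Fay   truck
2    59   Sara    bike
add column mins_plus_3 = t['mins'] + 3:
   mins driver vehicle  mins_plus_3
0    88    Fay   truck           91
2    59   Sara    bike           62
So min() = 62.

62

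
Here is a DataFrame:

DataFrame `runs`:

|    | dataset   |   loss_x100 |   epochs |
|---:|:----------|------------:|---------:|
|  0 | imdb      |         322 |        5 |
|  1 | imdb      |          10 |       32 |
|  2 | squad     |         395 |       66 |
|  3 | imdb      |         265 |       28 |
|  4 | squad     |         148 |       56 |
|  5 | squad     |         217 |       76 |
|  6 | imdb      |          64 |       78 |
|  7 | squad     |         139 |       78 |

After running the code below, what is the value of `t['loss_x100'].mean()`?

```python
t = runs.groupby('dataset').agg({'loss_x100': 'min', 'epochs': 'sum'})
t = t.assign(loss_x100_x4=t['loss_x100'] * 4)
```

74.5

group by dataset: min(loss_x100), sum(epochs):
         loss_x100  epochs
dataset                   
imdb            10     143
squad          139     276
add column loss_x100_x4 = t['loss_x100'] * 4:
         loss_x100  epochs  loss_x100_x4
dataset                                 
imdb            10     143            40
squad          139     276           556
Then the mean of column 'loss_x100': 74.5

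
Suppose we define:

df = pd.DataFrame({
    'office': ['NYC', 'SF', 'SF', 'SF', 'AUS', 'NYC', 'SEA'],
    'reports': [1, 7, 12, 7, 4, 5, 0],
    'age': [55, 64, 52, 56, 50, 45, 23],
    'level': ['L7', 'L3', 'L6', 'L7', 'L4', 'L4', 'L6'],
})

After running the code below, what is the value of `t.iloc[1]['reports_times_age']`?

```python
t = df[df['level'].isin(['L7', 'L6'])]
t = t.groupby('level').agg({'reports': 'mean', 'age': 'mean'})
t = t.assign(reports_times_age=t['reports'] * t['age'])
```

filter rows where level in ['L7', 'L6']:
  office  reports  age level
0    NYC        1   55    L7
2     SF       12   52    L6
3     SF        7   56    L7
6    SEA        0   23    L6
group by level: mean(reports), mean(age):
       reports   age
level               
L6         6.0  37.5
L7         4.0  55.5
add column reports_times_age = t['reports'] * t['age']:
       reports   age  reports_times_age
level                                  
L6         6.0  37.5              225.0
L7         4.0  55.5              222.0
The value at position 1, column 'reports_times_age' is 222.0.

222.0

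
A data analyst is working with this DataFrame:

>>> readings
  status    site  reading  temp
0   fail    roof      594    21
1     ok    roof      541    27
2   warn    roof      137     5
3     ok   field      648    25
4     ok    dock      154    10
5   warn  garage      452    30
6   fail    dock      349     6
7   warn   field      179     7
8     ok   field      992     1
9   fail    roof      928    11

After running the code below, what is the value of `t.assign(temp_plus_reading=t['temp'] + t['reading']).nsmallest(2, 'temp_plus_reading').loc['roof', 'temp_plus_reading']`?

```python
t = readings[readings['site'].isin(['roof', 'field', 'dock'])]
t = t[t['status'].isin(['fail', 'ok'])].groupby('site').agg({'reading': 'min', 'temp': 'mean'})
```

filter rows where site in ['roof', 'field', 'dock']:
  status   site  reading  temp
0   fail   roof      594    21
1     ok   roof      541    27
2   warn   roof      137     5
3     ok  field      648    25
4     ok   dock      154    10
6   fail   dock      349     6
7   warn  field      179     7
8     ok  field      992     1
9   fail   roof      928    11
filter rows where status in ['fail', 'ok']:
  status   site  reading  temp
0   fail   roof      594    21
1     ok   roof      541    27
3     ok  field      648    25
4     ok   dock      154    10
6   fail   dock      349     6
8     ok  field      992     1
9   fail   roof      928    11
group by site: min(reading), mean(temp):
       reading       temp
site                     
dock       154   8.000000
field      648  13.000000
roof       541  19.666667
add column temp_plus_reading = t['temp'] + t['reading']:
       reading       temp  temp_plus_reading
site                                        
dock       154   8.000000         162.000000
field      648  13.000000         661.000000
roof       541  19.666667         560.666667
take 2 rows with smallest temp_plus_reading:
      reading       temp  temp_plus_reading
site                                       
dock      154   8.000000         162.000000
roof      541  19.666667         560.666667

560.666666667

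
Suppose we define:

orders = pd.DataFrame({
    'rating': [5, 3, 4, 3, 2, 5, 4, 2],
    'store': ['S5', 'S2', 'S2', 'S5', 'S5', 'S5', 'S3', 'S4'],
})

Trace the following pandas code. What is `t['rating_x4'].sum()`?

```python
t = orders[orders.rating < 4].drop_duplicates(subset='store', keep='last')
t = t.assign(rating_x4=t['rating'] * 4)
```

28

filter rows where rating < 4:
   rating store
1       3    S2
3       3    S5
4       2    S5
7       2    S4
drop duplicate store (keep=last):
   rating store
1       3    S2
4       2    S5
7       2    S4
add column rating_x4 = t['rating'] * 4:
   rating store  rating_x4
1       3    S2         12
4       2    S5          8
7       2    S4          8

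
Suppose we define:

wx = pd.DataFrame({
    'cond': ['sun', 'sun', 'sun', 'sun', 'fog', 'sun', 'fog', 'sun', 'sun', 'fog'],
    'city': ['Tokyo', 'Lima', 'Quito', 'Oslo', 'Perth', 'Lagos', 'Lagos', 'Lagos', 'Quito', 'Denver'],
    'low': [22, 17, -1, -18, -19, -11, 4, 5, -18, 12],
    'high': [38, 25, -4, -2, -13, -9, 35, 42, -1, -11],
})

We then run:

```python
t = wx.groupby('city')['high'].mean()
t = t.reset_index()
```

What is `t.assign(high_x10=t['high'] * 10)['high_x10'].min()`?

group by city, mean of high:
city
Denver   -11.000000
Lagos     22.666667
Lima      25.000000
Oslo      -2.000000
Perth    -13.000000
Quito     -2.500000
Tokyo     38.000000
Name: high, dtype: float64
reset_index():
     city       high
0  Denver -11.000000
1   Lagos  22.666667
2    Lima  25.000000
3    Oslo  -2.000000
4   Perth -13.000000
5   Quito  -2.500000
6   Tokyo  38.000000
add column high_x10 = t['high'] * 10:
     city       high    high_x10
0  Denver -11.000000 -110.000000
1   Lagos  22.666667  226.666667
2    Lima  25.000000  250.000000
3    Oslo  -2.000000  -20.000000
4   Perth -13.000000 -130.000000
5   Quito  -2.500000  -25.000000
6   Tokyo  38.000000  380.000000
The min of column 'high_x10' is -130.0.

-130.0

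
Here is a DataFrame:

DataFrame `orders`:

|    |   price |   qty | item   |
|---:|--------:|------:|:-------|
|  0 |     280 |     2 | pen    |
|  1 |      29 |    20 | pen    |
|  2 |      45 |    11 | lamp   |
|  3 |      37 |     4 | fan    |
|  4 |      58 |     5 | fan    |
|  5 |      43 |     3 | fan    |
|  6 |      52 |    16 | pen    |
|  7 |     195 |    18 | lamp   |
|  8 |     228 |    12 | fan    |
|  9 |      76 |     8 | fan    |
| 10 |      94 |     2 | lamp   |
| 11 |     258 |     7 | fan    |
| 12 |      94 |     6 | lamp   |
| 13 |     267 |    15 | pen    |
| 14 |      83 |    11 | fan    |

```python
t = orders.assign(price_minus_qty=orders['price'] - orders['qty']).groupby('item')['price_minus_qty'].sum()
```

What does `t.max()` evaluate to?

733

add column price_minus_qty = orders['price'] - orders['qty']:
    price  qty  item  price_minus_qty
0     280    2   pen              278
1      29   20   pen                9
2      45   11  lamp               34
3      37    4   fan               33
4      58    5   fan               53
5      43    3   fan               40
6      52   16   pen               36
7     195   18  lamp              177
8     228   12   fan              216
9      76    8   fan               68
10     94    2  lamp               92
11    258    7   fan              251
12     94    6  lamp               88
13    267   15   pen              252
14     83   11   fan               72
group by item, sum of price_minus_qty:
item
fan     733
lamp    391
pen     575
Name: price_minus_qty, dtype: int64
Then the max of the resulting series: 733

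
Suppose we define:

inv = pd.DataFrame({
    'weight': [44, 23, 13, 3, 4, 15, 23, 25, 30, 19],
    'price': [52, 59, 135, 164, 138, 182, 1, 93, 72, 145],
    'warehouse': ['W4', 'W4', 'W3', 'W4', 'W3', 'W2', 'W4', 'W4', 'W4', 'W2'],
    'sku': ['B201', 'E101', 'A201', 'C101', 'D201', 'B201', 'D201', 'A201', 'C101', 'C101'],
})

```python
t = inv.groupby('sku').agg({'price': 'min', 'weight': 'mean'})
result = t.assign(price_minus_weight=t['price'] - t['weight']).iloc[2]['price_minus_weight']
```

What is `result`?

54.6666666667

group by sku: min(price), mean(weight):
      price     weight
sku                   
A201     93  19.000000
B201     52  29.500000
C101     72  17.333333
D201      1  13.500000
E101     59  23.000000
add column price_minus_weight = t['price'] - t['weight']:
      price     weight  price_minus_weight
sku                                       
A201     93  19.000000           74.000000
B201     52  29.500000           22.500000
C101     72  17.333333           54.666667
D201      1  13.500000          -12.500000
E101     59  23.000000           36.000000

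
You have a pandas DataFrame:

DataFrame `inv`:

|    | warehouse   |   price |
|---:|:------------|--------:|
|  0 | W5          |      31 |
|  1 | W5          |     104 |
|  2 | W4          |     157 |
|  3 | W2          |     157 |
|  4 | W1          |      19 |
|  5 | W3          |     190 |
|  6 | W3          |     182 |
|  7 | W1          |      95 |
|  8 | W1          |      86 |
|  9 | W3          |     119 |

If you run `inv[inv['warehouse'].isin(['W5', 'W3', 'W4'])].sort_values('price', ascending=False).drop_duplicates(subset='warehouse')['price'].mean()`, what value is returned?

150.333333333

filter rows where warehouse in ['W5', 'W3', 'W4']:
  warehouse  price
0        W5     31
1        W5    104
2        W4    157
5        W3    190
6        W3    182
9        W3    119
sort by price descending:
  warehouse  price
5        W3    190
6        W3    182
2        W4    157
9        W3    119
1        W5    104
0        W5     31
drop duplicate warehouse (keep=first):
  warehouse  price
5        W3    190
2        W4    157
1        W5    104
Taking the mean of column 'price' gives 150.333333333.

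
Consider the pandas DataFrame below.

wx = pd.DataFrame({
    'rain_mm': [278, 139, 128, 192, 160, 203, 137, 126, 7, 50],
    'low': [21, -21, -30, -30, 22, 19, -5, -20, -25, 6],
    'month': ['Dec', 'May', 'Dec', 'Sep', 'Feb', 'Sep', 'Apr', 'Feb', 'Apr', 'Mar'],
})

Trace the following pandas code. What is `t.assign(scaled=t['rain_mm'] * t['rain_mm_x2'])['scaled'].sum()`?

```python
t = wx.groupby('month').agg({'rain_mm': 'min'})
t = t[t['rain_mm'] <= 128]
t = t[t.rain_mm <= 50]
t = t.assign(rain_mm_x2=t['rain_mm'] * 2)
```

5098

group by month, min of rain_mm:
       rain_mm
month         
Apr          7
Dec        128
Feb        126
Mar         50
May        139
Sep        192
filter rows where rain_mm <= 128:
       rain_mm
month         
Apr          7
Dec        128
Feb        126
Mar         50
filter rows where rain_mm <= 50:
       rain_mm
month         
Apr          7
Mar         50
add column rain_mm_x2 = t['rain_mm'] * 2:
       rain_mm  rain_mm_x2
month                     
Apr          7          14
Mar         50         100
add column scaled = t['rain_mm'] * t['rain_mm_x2']:
       rain_mm  rain_mm_x2  scaled
month                             
Apr          7          14      98
Mar         50         100    5000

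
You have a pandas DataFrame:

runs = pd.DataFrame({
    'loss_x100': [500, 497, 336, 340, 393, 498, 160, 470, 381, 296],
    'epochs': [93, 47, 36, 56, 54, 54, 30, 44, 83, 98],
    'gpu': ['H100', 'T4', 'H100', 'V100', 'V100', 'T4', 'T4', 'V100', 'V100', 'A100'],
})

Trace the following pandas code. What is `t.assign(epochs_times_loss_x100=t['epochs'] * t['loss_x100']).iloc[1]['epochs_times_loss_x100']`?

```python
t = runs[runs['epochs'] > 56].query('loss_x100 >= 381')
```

31623

filter rows where epochs > 56:
   loss_x100  epochs   gpu
0        500      93  H100
8        381      83  V100
9        296      98  A100
filter rows where loss_x100 >= 381:
   loss_x100  epochs   gpu
0        500      93  H100
8        381      83  V100
add column epochs_times_loss_x100 = t['epochs'] * t['loss_x100']:
   loss_x100  epochs   gpu  epochs_times_loss_x100
0        500      93  H100                   46500
8        381      83  V100                   31623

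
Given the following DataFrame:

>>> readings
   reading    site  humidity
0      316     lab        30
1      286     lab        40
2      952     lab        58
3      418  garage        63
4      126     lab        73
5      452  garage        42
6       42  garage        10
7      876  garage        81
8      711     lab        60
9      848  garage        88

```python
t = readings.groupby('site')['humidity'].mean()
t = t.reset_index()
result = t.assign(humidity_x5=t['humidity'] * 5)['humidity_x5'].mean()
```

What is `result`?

272.5

group by site, mean of humidity:
site
garage    56.8
lab       52.2
Name: humidity, dtype: float64
reset_index():
     site  humidity
0  garage      56.8
1     lab      52.2
add column humidity_x5 = t['humidity'] * 5:
     site  humidity  humidity_x5
0  garage      56.8        284.0
1     lab      52.2        261.0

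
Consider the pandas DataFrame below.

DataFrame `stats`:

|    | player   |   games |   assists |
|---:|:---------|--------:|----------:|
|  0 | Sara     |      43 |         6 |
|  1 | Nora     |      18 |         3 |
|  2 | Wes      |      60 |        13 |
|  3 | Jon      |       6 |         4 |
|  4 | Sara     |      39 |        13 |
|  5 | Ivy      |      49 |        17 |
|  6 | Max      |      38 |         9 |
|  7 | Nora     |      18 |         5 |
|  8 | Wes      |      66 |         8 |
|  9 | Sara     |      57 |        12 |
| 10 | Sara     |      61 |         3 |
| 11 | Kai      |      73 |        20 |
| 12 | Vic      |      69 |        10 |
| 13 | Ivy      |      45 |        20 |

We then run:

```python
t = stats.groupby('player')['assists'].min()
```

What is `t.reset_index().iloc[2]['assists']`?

group by player, min of assists:
player
Ivy     17
Jon      4
Kai     20
Max      9
Nora     3
Sara     3
Vic     10
Wes      8
Name: assists, dtype: int64
reset_index():
  player  assists
0    Ivy       17
1    Jon        4
2    Kai       20
3    Max        9
4   Nora        3
5   Sara        3
6    Vic       10
7    Wes        8
Reading off the value at position 2, column 'assists', we get 20.

20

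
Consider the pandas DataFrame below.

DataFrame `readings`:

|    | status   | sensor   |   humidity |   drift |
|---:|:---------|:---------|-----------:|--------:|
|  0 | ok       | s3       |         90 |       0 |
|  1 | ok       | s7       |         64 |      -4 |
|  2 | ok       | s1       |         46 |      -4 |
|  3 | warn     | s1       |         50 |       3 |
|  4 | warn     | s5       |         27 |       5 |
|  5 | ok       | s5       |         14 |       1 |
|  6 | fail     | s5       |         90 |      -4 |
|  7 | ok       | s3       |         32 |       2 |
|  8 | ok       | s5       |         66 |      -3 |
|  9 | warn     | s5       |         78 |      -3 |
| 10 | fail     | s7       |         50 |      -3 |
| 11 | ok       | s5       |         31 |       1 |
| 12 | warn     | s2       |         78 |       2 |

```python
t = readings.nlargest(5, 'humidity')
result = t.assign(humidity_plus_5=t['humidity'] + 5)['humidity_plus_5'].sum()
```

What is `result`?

take 5 rows with largest humidity:
   status sensor  humidity  drift
0      ok     s3        90      0
6    fail     s5        90     -4
9    warn     s5        78     -3
12   warn     s2        78      2
8      ok     s5        66     -3
add column humidity_plus_5 = t['humidity'] + 5:
   status sensor  humidity  drift  humidity_plus_5
0      ok     s3        90      0               95
6    fail     s5        90     -4               95
9    warn     s5        78     -3               83
12   warn     s2        78      2               83
8      ok     s5        66     -3               71
So sum() = 427.

427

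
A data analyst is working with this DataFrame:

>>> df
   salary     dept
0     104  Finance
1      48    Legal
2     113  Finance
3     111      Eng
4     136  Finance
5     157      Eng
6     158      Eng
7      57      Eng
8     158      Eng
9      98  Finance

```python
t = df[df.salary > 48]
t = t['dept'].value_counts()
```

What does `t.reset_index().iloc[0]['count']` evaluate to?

filter rows where salary > 48:
   salary     dept
0     104  Finance
2     113  Finance
3     111      Eng
4     136  Finance
5     157      Eng
6     158      Eng
7      57      Eng
8     158      Eng
9      98  Finance
value_counts of dept:
dept
Eng        5
Finance    4
Name: count, dtype: int64
reset_index():
      dept  count
0      Eng      5
1  Finance      4
Finally, value at position 0, column 'count' = 5.

5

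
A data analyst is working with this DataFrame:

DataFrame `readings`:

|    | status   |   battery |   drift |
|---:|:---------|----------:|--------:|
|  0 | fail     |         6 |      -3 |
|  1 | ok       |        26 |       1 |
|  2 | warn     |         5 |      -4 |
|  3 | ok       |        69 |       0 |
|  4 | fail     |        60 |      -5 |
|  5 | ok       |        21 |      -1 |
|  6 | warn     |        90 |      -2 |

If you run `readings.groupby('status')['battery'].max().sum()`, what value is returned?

219

group by status, max of battery:
status
fail    60
ok      69
warn    90
Name: battery, dtype: int64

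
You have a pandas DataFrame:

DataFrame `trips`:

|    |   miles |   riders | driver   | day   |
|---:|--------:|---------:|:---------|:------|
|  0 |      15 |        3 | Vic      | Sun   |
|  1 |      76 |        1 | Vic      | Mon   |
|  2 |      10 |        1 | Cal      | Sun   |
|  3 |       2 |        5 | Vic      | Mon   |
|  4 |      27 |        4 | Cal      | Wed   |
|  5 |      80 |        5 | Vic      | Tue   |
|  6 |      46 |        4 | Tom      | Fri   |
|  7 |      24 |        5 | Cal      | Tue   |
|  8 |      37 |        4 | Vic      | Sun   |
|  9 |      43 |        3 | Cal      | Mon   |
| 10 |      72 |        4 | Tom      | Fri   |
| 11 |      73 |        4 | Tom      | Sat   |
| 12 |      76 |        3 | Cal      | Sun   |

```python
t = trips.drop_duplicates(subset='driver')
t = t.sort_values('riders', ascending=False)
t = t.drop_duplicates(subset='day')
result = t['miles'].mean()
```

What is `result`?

drop duplicate driver (keep=first):
   miles  riders driver  day
0     15       3    Vic  Sun
2     10       1    Cal  Sun
6     46       4    Tom  Fri
sort by riders descending:
   miles  riders driver  day
6     46       4    Tom  Fri
0     15       3    Vic  Sun
2     10       1    Cal  Sun
drop duplicate day (keep=first):
   miles  riders driver  day
6     46       4    Tom  Fri
0     15       3    Vic  Sun
Finally, mean of column 'miles' = 30.5.

30.5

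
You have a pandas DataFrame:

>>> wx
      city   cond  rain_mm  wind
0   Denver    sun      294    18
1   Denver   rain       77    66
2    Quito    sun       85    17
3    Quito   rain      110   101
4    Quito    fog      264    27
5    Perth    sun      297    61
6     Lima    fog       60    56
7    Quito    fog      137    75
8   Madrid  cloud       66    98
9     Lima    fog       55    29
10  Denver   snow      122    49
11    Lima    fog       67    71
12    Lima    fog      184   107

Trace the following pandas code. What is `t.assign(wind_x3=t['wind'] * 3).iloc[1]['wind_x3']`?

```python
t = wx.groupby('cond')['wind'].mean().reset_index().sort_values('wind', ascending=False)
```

group by cond, mean of wind:
cond
cloud    98.000000
fog      60.833333
rain     83.500000
snow     49.000000
sun      32.000000
Name: wind, dtype: float64
reset_index():
    cond       wind
0  cloud  98.000000
1    fog  60.833333
2   rain  83.500000
3   snow  49.000000
4    sun  32.000000
sort by wind descending:
    cond       wind
0  cloud  98.000000
2   rain  83.500000
1    fog  60.833333
3   snow  49.000000
4    sun  32.000000
add column wind_x3 = t['wind'] * 3:
    cond       wind  wind_x3
0  cloud  98.000000    294.0
2   rain  83.500000    250.5
1    fog  60.833333    182.5
3   snow  49.000000    147.0
4    sun  32.000000     96.0

250.5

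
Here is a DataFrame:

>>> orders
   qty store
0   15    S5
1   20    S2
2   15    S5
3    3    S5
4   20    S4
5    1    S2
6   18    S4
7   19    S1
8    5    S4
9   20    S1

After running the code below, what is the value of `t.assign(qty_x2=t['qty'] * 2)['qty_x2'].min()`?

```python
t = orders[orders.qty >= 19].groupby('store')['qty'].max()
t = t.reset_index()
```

40

filter rows where qty >= 19:
   qty store
1   20    S2
4   20    S4
7   19    S1
9   20    S1
group by store, max of qty:
store
S1    20
S2    20
S4    20
Name: qty, dtype: int64
reset_index():
  store  qty
0    S1   20
1    S2   20
2    S4   20
add column qty_x2 = t['qty'] * 2:
  store  qty  qty_x2
0    S1   20      40
1    S2   20      40
2    S4   20      40
Reading off the min of column 'qty_x2', we get 40.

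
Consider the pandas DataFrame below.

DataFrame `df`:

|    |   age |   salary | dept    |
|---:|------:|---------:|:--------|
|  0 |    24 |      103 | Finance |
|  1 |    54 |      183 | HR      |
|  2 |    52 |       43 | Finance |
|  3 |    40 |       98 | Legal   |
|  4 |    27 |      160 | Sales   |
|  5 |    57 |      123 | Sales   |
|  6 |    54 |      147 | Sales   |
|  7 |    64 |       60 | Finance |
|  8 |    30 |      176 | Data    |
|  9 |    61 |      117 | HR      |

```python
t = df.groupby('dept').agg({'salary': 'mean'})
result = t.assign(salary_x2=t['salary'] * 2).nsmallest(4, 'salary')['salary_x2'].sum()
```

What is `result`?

920.0

group by dept, mean of salary:
             salary
dept               
Data     176.000000
Finance   68.666667
HR       150.000000
Legal     98.000000
Sales    143.333333
add column salary_x2 = t['salary'] * 2:
             salary   salary_x2
dept                           
Data     176.000000  352.000000
Finance   68.666667  137.333333
HR       150.000000  300.000000
Legal     98.000000  196.000000
Sales    143.333333  286.666667
take 4 rows with smallest salary:
             salary   salary_x2
dept                           
Finance   68.666667  137.333333
Legal     98.000000  196.000000
Sales    143.333333  286.666667
HR       150.000000  300.000000
Hence 920.0.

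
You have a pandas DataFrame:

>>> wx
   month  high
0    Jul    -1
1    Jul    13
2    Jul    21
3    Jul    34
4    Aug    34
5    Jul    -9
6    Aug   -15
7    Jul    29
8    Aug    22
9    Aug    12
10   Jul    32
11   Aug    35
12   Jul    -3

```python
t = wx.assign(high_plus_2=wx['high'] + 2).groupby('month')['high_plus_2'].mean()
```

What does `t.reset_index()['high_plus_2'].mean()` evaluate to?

add column high_plus_2 = wx['high'] + 2:
   month  high  high_plus_2
0    Jul    -1            1
1    Jul    13           15
2    Jul    21           23
3    Jul    34           36
4    Aug    34           36
5    Jul    -9           -7
6    Aug   -15          -13
7    Jul    29           31
8    Aug    22           24
9    Aug    12           14
10   Jul    32           34
11   Aug    35           37
12   Jul    -3           -1
group by month, mean of high_plus_2:
month
Aug    19.6
Jul    16.5
Name: high_plus_2, dtype: float64
reset_index():
  month  high_plus_2
0   Aug         19.6
1   Jul         16.5
Taking the mean of column 'high_plus_2' gives 18.05.

18.05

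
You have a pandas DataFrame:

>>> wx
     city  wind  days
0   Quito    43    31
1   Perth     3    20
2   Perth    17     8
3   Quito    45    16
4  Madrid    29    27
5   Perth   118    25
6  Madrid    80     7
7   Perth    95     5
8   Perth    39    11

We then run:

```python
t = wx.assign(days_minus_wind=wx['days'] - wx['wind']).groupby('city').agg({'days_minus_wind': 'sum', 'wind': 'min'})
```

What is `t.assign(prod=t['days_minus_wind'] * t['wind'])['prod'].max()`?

add column days_minus_wind = wx['days'] - wx['wind']:
     city  wind  days  days_minus_wind
0   Quito    43    31              -12
1   Perth     3    20               17
2   Perth    17     8               -9
3   Quito    45    16              -29
4  Madrid    29    27               -2
5   Perth   118    25              -93
6  Madrid    80     7              -73
7   Perth    95     5              -90
8   Perth    39    11              -28
group by city: sum(days_minus_wind), min(wind):
        days_minus_wind  wind
city                         
Madrid              -75    29
Perth              -203     3
Quito               -41    43
add column prod = t['days_minus_wind'] * t['wind']:
        days_minus_wind  wind  prod
city                               
Madrid              -75    29 -2175
Perth              -203     3  -609
Quito               -41    43 -1763
Hence -609.

-609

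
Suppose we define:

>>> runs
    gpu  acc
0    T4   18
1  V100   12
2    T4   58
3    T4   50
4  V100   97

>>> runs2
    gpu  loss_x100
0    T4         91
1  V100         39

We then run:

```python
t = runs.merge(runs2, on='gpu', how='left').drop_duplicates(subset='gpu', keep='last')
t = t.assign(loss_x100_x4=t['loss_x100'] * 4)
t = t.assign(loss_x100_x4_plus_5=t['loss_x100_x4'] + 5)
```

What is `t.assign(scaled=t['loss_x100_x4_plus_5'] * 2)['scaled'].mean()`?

merge on 'gpu' (how='left') → 5 rows:
    gpu  acc  loss_x100
0    T4   18         91
1  V100   12         39
2    T4   58         91
3    T4   50         91
4  V100   97         39
drop duplicate gpu (keep=last):
    gpu  acc  loss_x100
3    T4   50         91
4  V100   97         39
add column loss_x100_x4 = t['loss_x100'] * 4:
    gpu  acc  loss_x100  loss_x100_x4
3    T4   50         91           364
4  V100   97         39           156
add column loss_x100_x4_plus_5 = t['loss_x100_x4'] + 5:
    gpu  acc  loss_x100  loss_x100_x4  loss_x100_x4_plus_5
3    T4   50         91           364                  369
4  V100   97         39           156                  161
add column scaled = t['loss_x100_x4_plus_5'] * 2:
    gpu  acc  loss_x100  loss_x100_x4  loss_x100_x4_plus_5  scaled
3    T4   50         91           364                  369     738
4  V100   97         39           156                  161     322
Finally, mean of column 'scaled' = 530.0.

530.0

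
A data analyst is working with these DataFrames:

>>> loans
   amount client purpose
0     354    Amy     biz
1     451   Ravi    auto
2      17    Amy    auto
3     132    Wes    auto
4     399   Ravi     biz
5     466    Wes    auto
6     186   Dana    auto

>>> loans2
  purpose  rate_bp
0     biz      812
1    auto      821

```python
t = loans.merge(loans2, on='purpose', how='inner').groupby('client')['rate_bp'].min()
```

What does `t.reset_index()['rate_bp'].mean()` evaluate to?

merge on 'purpose' (how='inner') → 7 rows:
   amount client purpose  rate_bp
0     354    Amy     biz      812
1     451   Ravi    auto      821
2      17    Amy    auto      821
3     132    Wes    auto      821
4     399   Ravi     biz      812
5     466    Wes    auto      821
6     186   Dana    auto      821
group by client, min of rate_bp:
client
Amy     812
Dana    821
Ravi    812
Wes     821
Name: rate_bp, dtype: int64
reset_index():
  client  rate_bp
0    Amy      812
1   Dana      821
2   Ravi      812
3    Wes      821
Then the mean of column 'rate_bp': 816.5

816.5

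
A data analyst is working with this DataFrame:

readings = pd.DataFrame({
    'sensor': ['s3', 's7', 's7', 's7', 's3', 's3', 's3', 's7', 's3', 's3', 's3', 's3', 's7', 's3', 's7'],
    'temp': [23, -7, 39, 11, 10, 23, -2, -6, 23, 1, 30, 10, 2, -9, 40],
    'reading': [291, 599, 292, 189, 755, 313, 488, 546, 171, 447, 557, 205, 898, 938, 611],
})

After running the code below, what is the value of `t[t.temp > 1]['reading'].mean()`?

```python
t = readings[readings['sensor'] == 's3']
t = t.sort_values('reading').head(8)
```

filter rows where sensor == 's3':
   sensor  temp  reading
0      s3    23      291
4      s3    10      755
5      s3    23      313
6      s3    -2      488
8      s3    23      171
9      s3     1      447
10     s3    30      557
11     s3    10      205
13     s3    -9      938
sort by reading:
   sensor  temp  reading
8      s3    23      171
11     s3    10      205
0      s3    23      291
5      s3    23      313
9      s3     1      447
6      s3    -2      488
10     s3    30      557
4      s3    10      755
13     s3    -9      938
take first 8 rows:
   sensor  temp  reading
8      s3    23      171
11     s3    10      205
0      s3    23      291
5      s3    23      313
9      s3     1      447
6      s3    -2      488
10     s3    30      557
4      s3    10      755
filter rows where temp > 1:
   sensor  temp  reading
8      s3    23      171
11     s3    10      205
0      s3    23      291
5      s3    23      313
10     s3    30      557
4      s3    10      755
The mean of column 'reading' is 382.0.

382.0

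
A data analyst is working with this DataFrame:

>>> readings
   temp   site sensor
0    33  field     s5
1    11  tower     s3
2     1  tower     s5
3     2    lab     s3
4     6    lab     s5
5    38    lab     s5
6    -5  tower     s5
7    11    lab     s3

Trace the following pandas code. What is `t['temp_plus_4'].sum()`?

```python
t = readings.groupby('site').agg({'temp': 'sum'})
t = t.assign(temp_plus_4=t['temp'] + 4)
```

group by site, sum of temp:
       temp
site       
field    33
lab      57
tower     7
add column temp_plus_4 = t['temp'] + 4:
       temp  temp_plus_4
site                    
field    33           37
lab      57           61
tower     7           11

109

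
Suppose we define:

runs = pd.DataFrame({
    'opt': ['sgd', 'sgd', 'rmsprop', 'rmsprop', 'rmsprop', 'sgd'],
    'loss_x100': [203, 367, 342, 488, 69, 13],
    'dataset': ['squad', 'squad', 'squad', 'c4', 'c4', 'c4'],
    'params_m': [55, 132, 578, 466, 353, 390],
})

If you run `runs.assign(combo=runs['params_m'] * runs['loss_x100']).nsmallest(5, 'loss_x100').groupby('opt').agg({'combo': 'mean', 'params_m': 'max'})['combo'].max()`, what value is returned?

111016.5

add column combo = runs['params_m'] * runs['loss_x100']:
       opt  loss_x100 dataset  params_m   combo
0      sgd        203   squad        55   11165
1      sgd        367   squad       132   48444
2  rmsprop        342   squad       578  197676
3  rmsprop        488      c4       466  227408
4  rmsprop         69      c4       353   24357
5      sgd         13      c4       390    5070
take 5 rows with smallest loss_x100:
       opt  loss_x100 dataset  params_m   combo
5      sgd         13      c4       390    5070
4  rmsprop         69      c4       353   24357
0      sgd        203   squad        55   11165
2  rmsprop        342   squad       578  197676
1      sgd        367   squad       132   48444
group by opt: mean(combo), max(params_m):
                 combo  params_m
opt                             
rmsprop  111016.500000       578
sgd       21559.666667       390
The max of column 'combo' is 111016.5.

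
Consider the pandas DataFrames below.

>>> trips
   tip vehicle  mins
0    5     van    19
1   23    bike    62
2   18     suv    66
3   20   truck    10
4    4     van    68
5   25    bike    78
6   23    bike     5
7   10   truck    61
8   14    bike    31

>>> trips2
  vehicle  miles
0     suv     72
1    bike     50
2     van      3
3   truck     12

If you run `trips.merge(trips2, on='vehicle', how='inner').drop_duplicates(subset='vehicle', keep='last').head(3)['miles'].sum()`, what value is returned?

87

merge on 'vehicle' (how='inner') → 9 rows:
   tip vehicle  mins  miles
0    5     van    19      3
1   23    bike    62     50
2   18     suv    66     72
3   20   truck    10     12
4    4     van    68      3
5   25    bike    78     50
6   23    bike     5     50
7   10   truck    61     12
8   14    bike    31     50
drop duplicate vehicle (keep=last):
   tip vehicle  mins  miles
2   18     suv    66     72
4    4     van    68      3
7   10   truck    61     12
8   14    bike    31     50
take first 3 rows:
   tip vehicle  mins  miles
2   18     suv    66     72
4    4     van    68      3
7   10   truck    61     12
Reading off the sum of column 'miles', we get 87.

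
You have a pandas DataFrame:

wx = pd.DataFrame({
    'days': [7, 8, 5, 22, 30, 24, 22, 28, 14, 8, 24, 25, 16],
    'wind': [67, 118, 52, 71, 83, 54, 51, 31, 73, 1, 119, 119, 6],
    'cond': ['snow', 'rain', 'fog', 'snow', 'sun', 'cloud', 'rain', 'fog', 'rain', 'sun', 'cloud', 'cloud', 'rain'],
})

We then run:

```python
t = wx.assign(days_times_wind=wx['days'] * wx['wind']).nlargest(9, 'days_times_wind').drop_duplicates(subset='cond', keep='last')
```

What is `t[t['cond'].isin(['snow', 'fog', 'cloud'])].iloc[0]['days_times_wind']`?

1562

add column days_times_wind = wx['days'] * wx['wind']:
    days  wind   cond  days_times_wind
0      7    67   snow              469
1      8   118   rain              944
2      5    52    fog              260
3     22    71   snow             1562
4     30    83    sun             2490
5     24    54  cloud             1296
6     22    51   rain             1122
7     28    31    fog              868
8     14    73   rain             1022
9      8     1    sun                8
10    24   119  cloud             2856
11    25   119  cloud             2975
12    16     6   rain               96
take 9 rows with largest days_times_wind:
    days  wind   cond  days_times_wind
11    25   119  cloud             2975
10    24   119  cloud             2856
4     30    83    sun             2490
3     22    71   snow             1562
5     24    54  cloud             1296
6     22    51   rain             1122
8     14    73   rain             1022
1      8   118   rain              944
7     28    31    fog              868
drop duplicate cond (keep=last):
   days  wind   cond  days_times_wind
4    30    83    sun             2490
3    22    71   snow             1562
5    24    54  cloud             1296
1     8   118   rain              944
7    28    31    fog              868
filter rows where cond in ['snow', 'fog', 'cloud']:
   days  wind   cond  days_times_wind
3    22    71   snow             1562
5    24    54  cloud             1296
7    28    31    fog              868
Then the value at position 0, column 'days_times_wind': 1562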